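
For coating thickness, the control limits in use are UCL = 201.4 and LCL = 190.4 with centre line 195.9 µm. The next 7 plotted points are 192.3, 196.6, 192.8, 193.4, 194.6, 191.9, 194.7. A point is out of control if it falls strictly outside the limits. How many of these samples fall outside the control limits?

0

All 7 points lie within [190.4, 201.4].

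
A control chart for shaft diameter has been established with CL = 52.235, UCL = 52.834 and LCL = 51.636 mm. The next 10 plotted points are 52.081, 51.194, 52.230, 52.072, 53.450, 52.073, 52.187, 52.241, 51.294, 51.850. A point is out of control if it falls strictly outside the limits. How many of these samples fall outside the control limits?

Compare each point to [51.636, 52.834]: sample 2 = 51.194 < LCL; sample 5 = 53.450 > UCL; sample 9 = 51.294 < LCL.

3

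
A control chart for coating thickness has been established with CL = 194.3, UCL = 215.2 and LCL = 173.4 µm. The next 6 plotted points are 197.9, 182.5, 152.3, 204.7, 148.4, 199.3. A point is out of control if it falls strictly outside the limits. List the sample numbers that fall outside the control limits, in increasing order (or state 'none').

Compare each point to [173.4, 215.2]: sample 3 = 152.3 < LCL; sample 5 = 148.4 < LCL.

3, 5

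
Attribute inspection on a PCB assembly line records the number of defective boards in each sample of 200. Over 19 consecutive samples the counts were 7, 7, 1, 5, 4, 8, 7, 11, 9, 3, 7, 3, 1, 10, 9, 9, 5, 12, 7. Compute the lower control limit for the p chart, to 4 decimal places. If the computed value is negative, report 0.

p̄ = Σdᵢ / (k·n) = 125 / (19 × 200) = 0.03289
LCL = p̄ − 3·√(p̄(1−p̄)/n) = 0.03289 − 3 × 0.01261 = -0.00494 → 0 (negative, so LCL = 0)

0.0000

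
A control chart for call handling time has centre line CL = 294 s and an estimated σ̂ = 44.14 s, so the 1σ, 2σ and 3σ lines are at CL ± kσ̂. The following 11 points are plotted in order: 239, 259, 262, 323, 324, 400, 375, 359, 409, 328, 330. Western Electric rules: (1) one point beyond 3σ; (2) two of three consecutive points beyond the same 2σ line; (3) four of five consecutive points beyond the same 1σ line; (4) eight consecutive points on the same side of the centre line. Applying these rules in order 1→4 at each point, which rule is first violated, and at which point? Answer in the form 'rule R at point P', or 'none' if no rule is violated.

rule 3 at point 9

Zone of each point (C = within 1σ̂, B = 1σ̂–2σ̂, A = 2σ̂–3σ̂, * = beyond 3σ̂; sign = side of CL): 1:-B, 2:-C, 3:-C, 4:+C, 5:+C, 6:+A, 7:+B, 8:+B, 9:+A, 10:+C, 11:+C
Rule 3 (four of five consecutive points beyond the same 1σ limit) is satisfied at point 9.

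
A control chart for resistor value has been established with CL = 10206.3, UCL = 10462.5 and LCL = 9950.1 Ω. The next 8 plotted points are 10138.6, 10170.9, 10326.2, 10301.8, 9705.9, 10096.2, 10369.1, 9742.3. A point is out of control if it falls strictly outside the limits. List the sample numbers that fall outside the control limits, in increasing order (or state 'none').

Compare each point to [9950.1, 10462.5]: sample 5 = 9705.9 < LCL; sample 8 = 9742.3 < LCL.

5, 8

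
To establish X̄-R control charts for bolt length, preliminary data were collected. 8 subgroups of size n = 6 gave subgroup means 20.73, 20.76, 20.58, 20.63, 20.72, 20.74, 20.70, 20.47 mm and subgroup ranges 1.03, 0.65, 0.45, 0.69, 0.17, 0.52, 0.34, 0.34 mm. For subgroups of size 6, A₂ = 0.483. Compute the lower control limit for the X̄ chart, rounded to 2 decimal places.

20.41

X̄̄ = (20.73 + 20.76 + 20.58 + 20.63 + 20.72 + 20.74 + 20.70 + 20.47) / 8 = 165.3300 / 8 = 20.6662
R̄ = (1.03 + 0.65 + 0.45 + 0.69 + 0.17 + 0.52 + 0.34 + 0.34) / 8 = 4.1900 / 8 = 0.5238
LCL = X̄̄ − A₂·R̄ = 20.6662 − 0.483 × 0.5238 = 20.4133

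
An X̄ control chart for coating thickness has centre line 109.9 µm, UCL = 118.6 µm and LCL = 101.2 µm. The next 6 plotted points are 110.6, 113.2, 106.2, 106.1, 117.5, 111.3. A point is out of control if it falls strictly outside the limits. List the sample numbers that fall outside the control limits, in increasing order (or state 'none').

All 6 points lie within [101.2, 118.6].

none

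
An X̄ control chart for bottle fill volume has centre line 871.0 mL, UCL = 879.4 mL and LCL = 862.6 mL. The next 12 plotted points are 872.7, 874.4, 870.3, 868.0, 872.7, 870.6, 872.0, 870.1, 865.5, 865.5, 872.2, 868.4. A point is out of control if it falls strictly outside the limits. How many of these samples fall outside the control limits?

All 12 points lie within [862.6, 879.4].

0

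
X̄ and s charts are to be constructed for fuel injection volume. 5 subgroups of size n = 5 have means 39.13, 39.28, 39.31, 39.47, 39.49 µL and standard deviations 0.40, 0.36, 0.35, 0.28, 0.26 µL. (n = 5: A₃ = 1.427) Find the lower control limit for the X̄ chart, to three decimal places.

38.865

X̄̄ = (39.13 + 39.28 + 39.31 + 39.47 + 39.49) / 5 = 39.3360
s̄ = (0.40 + 0.36 + 0.35 + 0.28 + 0.26) / 5 = 0.3300
LCL = X̄̄ − A₃·s̄ = 39.3360 − 1.427 × 0.3300 = 38.8651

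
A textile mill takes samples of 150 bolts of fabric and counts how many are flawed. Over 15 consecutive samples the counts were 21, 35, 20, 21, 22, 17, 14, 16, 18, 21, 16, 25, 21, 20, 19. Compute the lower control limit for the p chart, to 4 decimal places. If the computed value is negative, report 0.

p̄ = Σdᵢ / (k·n) = 306 / (15 × 150) = 0.13600
LCL = p̄ − 3·√(p̄(1−p̄)/n) = 0.13600 − 3 × 0.02799 = 0.05203

0.0520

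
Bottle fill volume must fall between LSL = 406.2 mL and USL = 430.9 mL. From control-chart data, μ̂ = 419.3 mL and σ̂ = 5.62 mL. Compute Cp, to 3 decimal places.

0.733

Cp = (USL − LSL) / (6σ̂) = (430.9 − 406.2) / (6 × 5.62) = 24.7000 / 33.7200 = 0.7325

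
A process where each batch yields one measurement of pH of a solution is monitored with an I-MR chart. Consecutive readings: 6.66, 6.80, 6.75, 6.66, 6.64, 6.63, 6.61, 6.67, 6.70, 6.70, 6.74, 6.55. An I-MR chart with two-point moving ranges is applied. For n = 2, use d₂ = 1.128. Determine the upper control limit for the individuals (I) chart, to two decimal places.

6.83

X̄ = (6.66 + 6.80 + 6.75 + 6.66 + 6.64 + 6.63 + 6.61 + 6.67 + 6.70 + 6.70 + 6.74 + 6.55) / 12 = 6.6758
Moving ranges: 0.14, 0.05, 0.09, 0.02, 0.01, 0.02, 0.06, 0.03, 0.00, 0.04, 0.19; M̄R̄ = 0.6500 / 11 = 0.0591
UCL = X̄ + 3·M̄R̄/d₂ = 6.6758 + 3 × 0.0591 / 1.128 = 6.8330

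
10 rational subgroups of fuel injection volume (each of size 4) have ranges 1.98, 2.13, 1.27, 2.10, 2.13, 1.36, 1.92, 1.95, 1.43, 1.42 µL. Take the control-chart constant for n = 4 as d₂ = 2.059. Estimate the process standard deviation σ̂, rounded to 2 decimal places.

R̄ = (1.98 + 2.13 + 1.27 + 2.10 + 2.13 + 1.36 + 1.92 + 1.95 + 1.43 + 1.42) / 10 = 1.7690
σ̂ = R̄ / d₂ = 1.7690 / 2.059 = 0.8592

0.86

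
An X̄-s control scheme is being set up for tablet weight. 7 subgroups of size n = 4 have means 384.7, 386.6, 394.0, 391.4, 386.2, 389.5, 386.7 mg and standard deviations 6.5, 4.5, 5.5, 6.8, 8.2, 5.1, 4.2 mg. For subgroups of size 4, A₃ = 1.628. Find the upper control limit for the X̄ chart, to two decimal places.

397.93

X̄̄ = (384.7 + 386.6 + 394.0 + 391.4 + 386.2 + 389.5 + 386.7) / 7 = 388.4429
s̄ = (6.5 + 4.5 + 5.5 + 6.8 + 8.2 + 5.1 + 4.2) / 7 = 5.8286
UCL = X̄̄ + A₃·s̄ = 388.4429 + 1.628 × 5.8286 = 397.9318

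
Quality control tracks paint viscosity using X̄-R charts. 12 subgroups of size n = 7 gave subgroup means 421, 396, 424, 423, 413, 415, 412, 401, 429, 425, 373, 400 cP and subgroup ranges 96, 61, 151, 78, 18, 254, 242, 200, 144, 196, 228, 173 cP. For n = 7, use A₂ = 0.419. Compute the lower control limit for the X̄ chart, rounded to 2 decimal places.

346.72

X̄̄ = (421 + 396 + 424 + 423 + 413 + 415 + 412 + 401 + 429 + 425 + 373 + 400) / 12 = 4932.0000 / 12 = 411.0000
R̄ = (96 + 61 + 151 + 78 + 18 + 254 + 242 + 200 + 144 + 196 + 228 + 173) / 12 = 1841.0000 / 12 = 153.4167
LCL = X̄̄ − A₂·R̄ = 411.0000 − 0.419 × 153.4167 = 346.7184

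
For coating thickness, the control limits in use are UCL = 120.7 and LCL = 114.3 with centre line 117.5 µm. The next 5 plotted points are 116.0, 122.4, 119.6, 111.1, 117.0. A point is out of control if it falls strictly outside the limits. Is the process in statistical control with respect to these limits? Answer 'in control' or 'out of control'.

Compare each point to [114.3, 120.7]: sample 2 = 122.4 > UCL; sample 4 = 111.1 < LCL.

out of control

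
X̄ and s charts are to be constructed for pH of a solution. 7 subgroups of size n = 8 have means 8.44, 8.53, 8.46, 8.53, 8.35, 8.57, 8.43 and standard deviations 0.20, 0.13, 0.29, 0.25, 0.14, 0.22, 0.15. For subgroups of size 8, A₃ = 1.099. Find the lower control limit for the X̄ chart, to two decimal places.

X̄̄ = (8.44 + 8.53 + 8.46 + 8.53 + 8.35 + 8.57 + 8.43) / 7 = 8.4729
s̄ = (0.20 + 0.13 + 0.29 + 0.25 + 0.14 + 0.22 + 0.15) / 7 = 0.1971
LCL = X̄̄ − A₃·s̄ = 8.4729 − 1.099 × 0.1971 = 8.2562

8.26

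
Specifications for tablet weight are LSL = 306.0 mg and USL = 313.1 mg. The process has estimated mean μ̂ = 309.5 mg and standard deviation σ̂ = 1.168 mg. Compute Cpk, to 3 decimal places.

0.999

Cpu = (USL − μ̂) / (3σ̂) = (313.1 − 309.5) / (3 × 1.168) = 1.0274; Cpl = (μ̂ − LSL) / (3σ̂) = (309.5 − 306.0) / (3 × 1.168) = 0.9989; Cpk = min(Cpu, Cpl) = 0.9989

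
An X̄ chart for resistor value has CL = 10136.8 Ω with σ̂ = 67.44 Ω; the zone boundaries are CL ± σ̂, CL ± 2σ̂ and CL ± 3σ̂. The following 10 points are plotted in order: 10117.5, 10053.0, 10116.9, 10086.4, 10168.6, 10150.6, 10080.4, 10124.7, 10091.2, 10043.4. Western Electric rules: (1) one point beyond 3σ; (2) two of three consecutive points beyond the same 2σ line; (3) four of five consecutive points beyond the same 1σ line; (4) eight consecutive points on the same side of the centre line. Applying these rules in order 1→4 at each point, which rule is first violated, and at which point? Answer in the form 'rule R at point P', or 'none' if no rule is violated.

Zone of each point (C = within 1σ̂, B = 1σ̂–2σ̂, A = 2σ̂–3σ̂, * = beyond 3σ̂; sign = side of CL): 1:-C, 2:-B, 3:-C, 4:-C, 5:+C, 6:+C, 7:-C, 8:-C, 9:-C, 10:-B
No rule fires across all 10 points.

none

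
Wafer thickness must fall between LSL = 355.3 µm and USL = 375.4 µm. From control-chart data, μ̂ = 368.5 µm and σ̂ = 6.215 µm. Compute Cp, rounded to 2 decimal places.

Cp = (USL − LSL) / (6σ̂) = (375.4 − 355.3) / (6 × 6.215) = 20.1000 / 37.2900 = 0.5390

0.54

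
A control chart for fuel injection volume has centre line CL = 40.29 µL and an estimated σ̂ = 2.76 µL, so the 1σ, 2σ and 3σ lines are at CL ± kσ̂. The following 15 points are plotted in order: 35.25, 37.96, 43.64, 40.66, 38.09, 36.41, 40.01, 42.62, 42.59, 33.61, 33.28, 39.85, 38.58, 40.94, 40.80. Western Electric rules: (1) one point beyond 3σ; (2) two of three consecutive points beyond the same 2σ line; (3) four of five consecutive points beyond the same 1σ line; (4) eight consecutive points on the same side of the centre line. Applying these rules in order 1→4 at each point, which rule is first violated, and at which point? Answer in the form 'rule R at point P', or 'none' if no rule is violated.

Zone of each point (C = within 1σ̂, B = 1σ̂–2σ̂, A = 2σ̂–3σ̂, * = beyond 3σ̂; sign = side of CL): 1:-B, 2:-C, 3:+B, 4:+C, 5:-C, 6:-B, 7:-C, 8:+C, 9:+C, 10:-A, 11:-A, 12:-C, 13:-C, 14:+C, 15:+C
Rule 2 (two of three consecutive points beyond the same 2σ limit) is satisfied at point 11.

rule 2 at point 11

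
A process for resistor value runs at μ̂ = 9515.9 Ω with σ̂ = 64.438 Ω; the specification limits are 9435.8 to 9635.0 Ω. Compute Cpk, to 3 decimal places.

0.414

Cpu = (USL − μ̂) / (3σ̂) = (9635.0 − 9515.9) / (3 × 64.438) = 0.6161; Cpl = (μ̂ − LSL) / (3σ̂) = (9515.9 − 9435.8) / (3 × 64.438) = 0.4144; Cpk = min(Cpu, Cpl) = 0.4144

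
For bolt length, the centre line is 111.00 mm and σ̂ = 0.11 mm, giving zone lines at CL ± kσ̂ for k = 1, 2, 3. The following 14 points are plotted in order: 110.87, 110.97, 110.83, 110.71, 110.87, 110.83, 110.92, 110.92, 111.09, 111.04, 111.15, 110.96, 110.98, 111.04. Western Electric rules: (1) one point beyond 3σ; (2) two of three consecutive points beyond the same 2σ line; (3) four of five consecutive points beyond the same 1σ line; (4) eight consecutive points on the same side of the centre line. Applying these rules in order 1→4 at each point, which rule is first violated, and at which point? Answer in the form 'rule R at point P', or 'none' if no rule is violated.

rule 3 at point 5

Zone of each point (C = within 1σ̂, B = 1σ̂–2σ̂, A = 2σ̂–3σ̂, * = beyond 3σ̂; sign = side of CL): 1:-B, 2:-C, 3:-B, 4:-A, 5:-B, 6:-B, 7:-C, 8:-C, 9:+C, 10:+C, 11:+B, 12:-C, 13:-C, 14:+C
Rule 3 (four of five consecutive points beyond the same 1σ limit) is satisfied at point 5.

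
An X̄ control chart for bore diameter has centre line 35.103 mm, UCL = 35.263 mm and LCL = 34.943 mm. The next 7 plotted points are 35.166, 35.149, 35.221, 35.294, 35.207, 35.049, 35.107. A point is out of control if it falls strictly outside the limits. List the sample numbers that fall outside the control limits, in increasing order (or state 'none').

4

Compare each point to [34.943, 35.263]: sample 4 = 35.294 > UCL.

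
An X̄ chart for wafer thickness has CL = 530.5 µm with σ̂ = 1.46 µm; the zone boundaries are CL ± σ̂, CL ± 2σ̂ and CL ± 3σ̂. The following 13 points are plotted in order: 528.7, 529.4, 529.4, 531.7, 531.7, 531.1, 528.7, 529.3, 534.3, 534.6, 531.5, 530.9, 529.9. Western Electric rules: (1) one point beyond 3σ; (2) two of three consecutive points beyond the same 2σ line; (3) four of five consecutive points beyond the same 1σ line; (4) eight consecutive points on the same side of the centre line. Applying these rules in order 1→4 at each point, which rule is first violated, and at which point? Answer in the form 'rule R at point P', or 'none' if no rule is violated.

Zone of each point (C = within 1σ̂, B = 1σ̂–2σ̂, A = 2σ̂–3σ̂, * = beyond 3σ̂; sign = side of CL): 1:-B, 2:-C, 3:-C, 4:+C, 5:+C, 6:+C, 7:-B, 8:-C, 9:+A, 10:+A, 11:+C, 12:+C, 13:-C
Rule 2 (two of three consecutive points beyond the same 2σ limit) is satisfied at point 10.

rule 2 at point 10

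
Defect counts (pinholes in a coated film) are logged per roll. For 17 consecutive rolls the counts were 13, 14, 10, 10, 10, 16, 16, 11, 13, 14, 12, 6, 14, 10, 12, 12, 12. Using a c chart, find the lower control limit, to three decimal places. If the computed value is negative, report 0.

1.641

c̄ = (13 + 14 + 10 + 10 + 10 + 16 + 16 + 11 + 13 + 14 + 12 + 6 + 14 + 10 + 12 + 12 + 12) / 17 = 205 / 17 = 12.0588
LCL = c̄ − 3√c̄ = 12.0588 − 3 × 3.4726 = 1.6411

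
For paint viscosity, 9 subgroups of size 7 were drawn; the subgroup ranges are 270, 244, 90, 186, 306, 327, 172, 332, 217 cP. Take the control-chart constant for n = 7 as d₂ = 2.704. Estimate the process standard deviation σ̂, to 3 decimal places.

R̄ = (270 + 244 + 90 + 186 + 306 + 327 + 172 + 332 + 217) / 9 = 238.2222
σ̂ = R̄ / d₂ = 238.2222 / 2.704 = 88.0999

88.100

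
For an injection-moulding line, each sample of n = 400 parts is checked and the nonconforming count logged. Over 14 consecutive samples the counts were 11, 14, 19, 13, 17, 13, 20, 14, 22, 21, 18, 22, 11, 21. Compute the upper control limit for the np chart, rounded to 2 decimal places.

p̄ = Σdᵢ / (k·n) = 236 / (14 × 400) = 0.04214
UCL = np̄ + 3·√(np̄(1−p̄)) = 16.8571 + 3 × √(16.8571×0.95786) = 16.8571 + 3 × 4.0183 = 28.9120

28.91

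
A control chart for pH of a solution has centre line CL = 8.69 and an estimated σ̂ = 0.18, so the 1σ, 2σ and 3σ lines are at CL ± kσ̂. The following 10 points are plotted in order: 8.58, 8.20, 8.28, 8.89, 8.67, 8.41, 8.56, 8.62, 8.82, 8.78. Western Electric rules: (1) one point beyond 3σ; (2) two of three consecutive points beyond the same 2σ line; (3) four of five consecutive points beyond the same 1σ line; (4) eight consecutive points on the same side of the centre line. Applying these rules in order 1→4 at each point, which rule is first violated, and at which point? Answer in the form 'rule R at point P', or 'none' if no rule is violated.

Zone of each point (C = within 1σ̂, B = 1σ̂–2σ̂, A = 2σ̂–3σ̂, * = beyond 3σ̂; sign = side of CL): 1:-C, 2:-A, 3:-A, 4:+B, 5:-C, 6:-B, 7:-C, 8:-C, 9:+C, 10:+C
Rule 2 (two of three consecutive points beyond the same 2σ limit) is satisfied at point 3.

rule 2 at point 3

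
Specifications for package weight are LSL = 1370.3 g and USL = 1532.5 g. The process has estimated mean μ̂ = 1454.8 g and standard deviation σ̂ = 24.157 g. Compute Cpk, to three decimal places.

1.072

Cpu = (USL − μ̂) / (3σ̂) = (1532.5 − 1454.8) / (3 × 24.157) = 1.0722; Cpl = (μ̂ − LSL) / (3σ̂) = (1454.8 − 1370.3) / (3 × 24.157) = 1.1660; Cpk = min(Cpu, Cpl) = 1.0722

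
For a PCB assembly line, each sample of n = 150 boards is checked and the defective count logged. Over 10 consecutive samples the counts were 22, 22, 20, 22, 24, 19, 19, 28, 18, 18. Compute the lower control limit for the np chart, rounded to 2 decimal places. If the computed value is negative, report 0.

8.40

p̄ = Σdᵢ / (k·n) = 212 / (10 × 150) = 0.14133
LCL = np̄ − 3·√(np̄(1−p̄)) = 21.2000 − 3 × 4.2666 = 8.4003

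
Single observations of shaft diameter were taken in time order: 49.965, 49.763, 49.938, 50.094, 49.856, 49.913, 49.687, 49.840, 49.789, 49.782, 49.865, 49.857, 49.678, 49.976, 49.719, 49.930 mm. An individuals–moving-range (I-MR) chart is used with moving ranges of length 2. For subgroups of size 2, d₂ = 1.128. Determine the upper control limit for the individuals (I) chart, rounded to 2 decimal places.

50.26

X̄ = (49.965 + 49.763 + 49.938 + 50.094 + 49.856 + 49.913 + 49.687 + 49.840 + 49.789 + 49.782 + 49.865 + 49.857 + 49.678 + 49.976 + 49.719 + 49.930) / 16 = 49.8533
Moving ranges: 0.202, 0.175, 0.156, 0.238, 0.057, 0.226, 0.153, 0.051, 0.007, 0.083, 0.008, 0.179, 0.298, 0.257, 0.211; M̄R̄ = 2.3010 / 15 = 0.1534
UCL = X̄ + 3·M̄R̄/d₂ = 49.8533 + 3 × 0.1534 / 1.128 = 50.2612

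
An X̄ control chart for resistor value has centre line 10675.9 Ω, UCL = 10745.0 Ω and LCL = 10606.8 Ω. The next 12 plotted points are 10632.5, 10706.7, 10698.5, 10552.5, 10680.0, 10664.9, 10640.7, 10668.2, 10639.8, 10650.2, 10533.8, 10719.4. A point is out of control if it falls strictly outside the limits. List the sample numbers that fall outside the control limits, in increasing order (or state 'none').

Compare each point to [10606.8, 10745.0]: sample 4 = 10552.5 < LCL; sample 11 = 10533.8 < LCL.

4, 11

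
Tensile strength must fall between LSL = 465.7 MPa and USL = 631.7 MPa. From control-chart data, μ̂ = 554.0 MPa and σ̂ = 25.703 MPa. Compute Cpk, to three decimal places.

Cpu = (USL − μ̂) / (3σ̂) = (631.7 − 554.0) / (3 × 25.703) = 1.0077; Cpl = (μ̂ − LSL) / (3σ̂) = (554.0 − 465.7) / (3 × 25.703) = 1.1451; Cpk = min(Cpu, Cpl) = 1.0077

1.008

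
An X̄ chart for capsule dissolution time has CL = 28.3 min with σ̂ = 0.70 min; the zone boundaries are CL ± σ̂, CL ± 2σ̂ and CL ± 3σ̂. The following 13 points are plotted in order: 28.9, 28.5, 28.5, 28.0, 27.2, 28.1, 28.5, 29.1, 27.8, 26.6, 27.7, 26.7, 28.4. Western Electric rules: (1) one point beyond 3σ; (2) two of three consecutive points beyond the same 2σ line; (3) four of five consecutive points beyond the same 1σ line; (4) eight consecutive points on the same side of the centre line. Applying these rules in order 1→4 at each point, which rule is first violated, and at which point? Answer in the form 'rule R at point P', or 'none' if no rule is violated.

rule 2 at point 12

Zone of each point (C = within 1σ̂, B = 1σ̂–2σ̂, A = 2σ̂–3σ̂, * = beyond 3σ̂; sign = side of CL): 1:+C, 2:+C, 3:+C, 4:-C, 5:-B, 6:-C, 7:+C, 8:+B, 9:-C, 10:-A, 11:-C, 12:-A, 13:+C
Rule 2 (two of three consecutive points beyond the same 2σ limit) is satisfied at point 12.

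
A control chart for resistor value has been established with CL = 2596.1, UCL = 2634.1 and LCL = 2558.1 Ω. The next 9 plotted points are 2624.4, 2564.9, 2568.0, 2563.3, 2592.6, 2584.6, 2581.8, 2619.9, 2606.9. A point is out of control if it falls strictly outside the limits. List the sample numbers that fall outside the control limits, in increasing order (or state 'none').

All 9 points lie within [2558.1, 2634.1].

none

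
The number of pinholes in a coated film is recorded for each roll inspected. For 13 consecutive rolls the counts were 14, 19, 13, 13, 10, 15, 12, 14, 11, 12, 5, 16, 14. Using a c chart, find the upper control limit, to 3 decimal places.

c̄ = (14 + 19 + 13 + 13 + 10 + 15 + 12 + 14 + 11 + 12 + 5 + 16 + 14) / 13 = 168 / 13 = 12.9231
UCL = c̄ + 3√c̄ = 12.9231 + 3 × √12.9231 = 12.9231 + 3 × 3.5949 = 23.7077

23.708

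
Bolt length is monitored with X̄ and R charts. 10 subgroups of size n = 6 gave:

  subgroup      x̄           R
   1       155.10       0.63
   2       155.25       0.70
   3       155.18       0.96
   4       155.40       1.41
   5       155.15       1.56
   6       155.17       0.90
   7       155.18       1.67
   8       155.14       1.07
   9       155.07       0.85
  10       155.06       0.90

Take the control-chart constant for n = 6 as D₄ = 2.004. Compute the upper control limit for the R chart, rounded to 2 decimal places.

R̄ = (0.63 + 0.70 + 0.96 + 1.41 + 1.56 + 0.90 + 1.67 + 1.07 + 0.85 + 0.90) / 10 = 10.6500 / 10 = 1.0650
UCL_R = D₄·R̄ = 2.004 × 1.0650 = 2.1343

2.13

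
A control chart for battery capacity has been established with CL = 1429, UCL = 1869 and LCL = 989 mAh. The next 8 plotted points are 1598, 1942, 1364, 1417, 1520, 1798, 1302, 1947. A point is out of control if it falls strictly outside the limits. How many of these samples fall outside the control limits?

2

Compare each point to [989, 1869]: sample 2 = 1942 > UCL; sample 8 = 1947 > UCL.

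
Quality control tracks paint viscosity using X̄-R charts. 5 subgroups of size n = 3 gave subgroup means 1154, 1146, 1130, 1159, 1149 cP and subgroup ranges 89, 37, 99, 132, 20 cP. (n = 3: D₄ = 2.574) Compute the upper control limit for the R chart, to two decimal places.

194.08

R̄ = (89 + 37 + 99 + 132 + 20) / 5 = 377.0000 / 5 = 75.4000
UCL_R = D₄·R̄ = 2.574 × 75.4000 = 194.0796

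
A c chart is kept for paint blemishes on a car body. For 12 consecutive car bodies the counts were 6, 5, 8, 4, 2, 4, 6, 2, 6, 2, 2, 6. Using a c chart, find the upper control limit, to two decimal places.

10.72

c̄ = (6 + 5 + 8 + 4 + 2 + 4 + 6 + 2 + 6 + 2 + 2 + 6) / 12 = 53 / 12 = 4.4167
UCL = c̄ + 3√c̄ = 4.4167 + 3 × √4.4167 = 4.4167 + 3 × 2.1016 = 10.7214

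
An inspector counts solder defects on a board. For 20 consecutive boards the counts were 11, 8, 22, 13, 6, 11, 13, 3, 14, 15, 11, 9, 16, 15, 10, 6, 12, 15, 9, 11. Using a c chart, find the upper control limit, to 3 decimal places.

21.673

c̄ = (11 + 8 + 22 + 13 + 6 + 11 + 13 + 3 + 14 + 15 + 11 + 9 + 16 + 15 + 10 + 6 + 12 + 15 + 9 + 11) / 20 = 230 / 20 = 11.5000
UCL = c̄ + 3√c̄ = 11.5000 + 3 × √11.5000 = 11.5000 + 3 × 3.3912 = 21.6735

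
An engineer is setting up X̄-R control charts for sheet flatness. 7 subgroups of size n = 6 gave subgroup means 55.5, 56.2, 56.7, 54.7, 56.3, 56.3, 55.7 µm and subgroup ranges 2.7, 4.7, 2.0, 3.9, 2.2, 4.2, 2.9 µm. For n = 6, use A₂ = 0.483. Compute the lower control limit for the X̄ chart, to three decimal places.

54.355

X̄̄ = (55.5 + 56.2 + 56.7 + 54.7 + 56.3 + 56.3 + 55.7) / 7 = 391.4000 / 7 = 55.9143
R̄ = (2.7 + 4.7 + 2.0 + 3.9 + 2.2 + 4.2 + 2.9) / 7 = 22.6000 / 7 = 3.2286
LCL = X̄̄ − A₂·R̄ = 55.9143 − 0.483 × 3.2286 = 54.3549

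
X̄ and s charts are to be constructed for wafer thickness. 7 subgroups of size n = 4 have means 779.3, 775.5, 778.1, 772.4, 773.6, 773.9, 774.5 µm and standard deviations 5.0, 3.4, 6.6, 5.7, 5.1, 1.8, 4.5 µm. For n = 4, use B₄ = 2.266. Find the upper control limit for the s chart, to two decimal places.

s̄ = (5.0 + 3.4 + 6.6 + 5.7 + 5.1 + 1.8 + 4.5) / 7 = 4.5857
UCL_s = B₄·s̄ = 2.266 × 4.5857 = 10.3912

10.39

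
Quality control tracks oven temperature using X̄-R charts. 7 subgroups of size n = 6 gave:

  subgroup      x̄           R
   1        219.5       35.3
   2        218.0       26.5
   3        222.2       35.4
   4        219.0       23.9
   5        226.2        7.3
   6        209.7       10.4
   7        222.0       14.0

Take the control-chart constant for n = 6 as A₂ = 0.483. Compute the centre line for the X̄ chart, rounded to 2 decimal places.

X̄̄ = (219.5 + 218.0 + 222.2 + 219.0 + 226.2 + 209.7 + 222.0) / 7 = 1536.6000 / 7 = 219.5143
CL = X̄̄ = 219.5143

219.51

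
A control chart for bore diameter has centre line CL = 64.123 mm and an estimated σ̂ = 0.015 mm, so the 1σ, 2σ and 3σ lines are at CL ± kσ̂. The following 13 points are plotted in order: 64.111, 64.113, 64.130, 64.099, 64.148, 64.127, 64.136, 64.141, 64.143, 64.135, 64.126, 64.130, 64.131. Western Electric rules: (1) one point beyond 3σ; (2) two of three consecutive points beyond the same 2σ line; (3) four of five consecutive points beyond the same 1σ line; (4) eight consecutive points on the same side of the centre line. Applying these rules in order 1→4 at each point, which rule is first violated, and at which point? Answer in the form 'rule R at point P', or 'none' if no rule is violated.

Zone of each point (C = within 1σ̂, B = 1σ̂–2σ̂, A = 2σ̂–3σ̂, * = beyond 3σ̂; sign = side of CL): 1:-C, 2:-C, 3:+C, 4:-B, 5:+B, 6:+C, 7:+C, 8:+B, 9:+B, 10:+C, 11:+C, 12:+C, 13:+C
Rule 4 (eight consecutive points on the same side of the centre line) is satisfied at point 12.

rule 4 at point 12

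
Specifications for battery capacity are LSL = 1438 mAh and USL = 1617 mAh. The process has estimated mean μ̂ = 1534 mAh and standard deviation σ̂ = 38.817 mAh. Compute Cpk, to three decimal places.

0.713

Cpu = (USL − μ̂) / (3σ̂) = (1617 − 1534) / (3 × 38.817) = 0.7127; Cpl = (μ̂ − LSL) / (3σ̂) = (1534 − 1438) / (3 × 38.817) = 0.8244; Cpk = min(Cpu, Cpl) = 0.7127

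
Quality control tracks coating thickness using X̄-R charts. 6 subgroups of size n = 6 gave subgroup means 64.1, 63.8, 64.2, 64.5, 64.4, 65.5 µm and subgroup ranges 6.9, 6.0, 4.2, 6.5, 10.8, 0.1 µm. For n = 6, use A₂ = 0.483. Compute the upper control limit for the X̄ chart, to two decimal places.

X̄̄ = (64.1 + 63.8 + 64.2 + 64.5 + 64.4 + 65.5) / 6 = 386.5000 / 6 = 64.4167
R̄ = (6.9 + 6.0 + 4.2 + 6.5 + 10.8 + 0.1) / 6 = 34.5000 / 6 = 5.7500
UCL = X̄̄ + A₂·R̄ = 64.4167 + 0.483 × 5.7500 = 67.1939

67.19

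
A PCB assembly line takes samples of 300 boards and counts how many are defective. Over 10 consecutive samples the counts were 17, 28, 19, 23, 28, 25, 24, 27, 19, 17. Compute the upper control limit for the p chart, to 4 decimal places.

p̄ = Σdᵢ / (k·n) = 227 / (10 × 300) = 0.07567
UCL = p̄ + 3·√(p̄(1−p̄)/n) = 0.07567 + 3 × √(0.07567×0.92433/300) = 0.07567 + 3 × 0.01527 = 0.12147

0.1215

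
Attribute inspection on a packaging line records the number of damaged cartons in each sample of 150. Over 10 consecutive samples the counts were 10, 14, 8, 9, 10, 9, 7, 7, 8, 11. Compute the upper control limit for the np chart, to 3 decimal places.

p̄ = Σdᵢ / (k·n) = 93 / (10 × 150) = 0.06200
UCL = np̄ + 3·√(np̄(1−p̄)) = 9.3000 + 3 × √(9.3000×0.93800) = 9.3000 + 3 × 2.9535 = 18.1606

18.161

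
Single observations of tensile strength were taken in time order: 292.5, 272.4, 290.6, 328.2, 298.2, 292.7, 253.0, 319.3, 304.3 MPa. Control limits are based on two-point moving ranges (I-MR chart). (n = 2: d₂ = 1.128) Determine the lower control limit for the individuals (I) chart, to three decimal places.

217.317

X̄ = (292.5 + 272.4 + 290.6 + 328.2 + 298.2 + 292.7 + 253.0 + 319.3 + 304.3) / 9 = 294.5778
Moving ranges: 20.1, 18.2, 37.6, 30.0, 5.5, 39.7, 66.3, 15.0; M̄R̄ = 232.4000 / 8 = 29.0500
LCL = X̄ − 3·M̄R̄/d₂ = 294.5778 − 3 × 29.0500 / 1.128 = 217.3171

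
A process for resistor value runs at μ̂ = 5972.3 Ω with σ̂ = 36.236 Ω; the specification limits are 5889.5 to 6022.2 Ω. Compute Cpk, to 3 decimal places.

0.459

Cpu = (USL − μ̂) / (3σ̂) = (6022.2 − 5972.3) / (3 × 36.236) = 0.4590; Cpl = (μ̂ − LSL) / (3σ̂) = (5972.3 − 5889.5) / (3 × 36.236) = 0.7617; Cpk = min(Cpu, Cpl) = 0.4590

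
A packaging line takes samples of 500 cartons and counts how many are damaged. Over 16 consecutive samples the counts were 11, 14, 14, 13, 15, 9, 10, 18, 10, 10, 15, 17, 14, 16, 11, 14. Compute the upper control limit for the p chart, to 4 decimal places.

p̄ = Σdᵢ / (k·n) = 211 / (16 × 500) = 0.02637
UCL = p̄ + 3·√(p̄(1−p̄)/n) = 0.02637 + 3 × √(0.02637×0.97362/500) = 0.02637 + 3 × 0.00717 = 0.04787

0.0479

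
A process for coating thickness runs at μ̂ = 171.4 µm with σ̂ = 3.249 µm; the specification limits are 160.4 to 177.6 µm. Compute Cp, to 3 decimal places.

Cp = (USL − LSL) / (6σ̂) = (177.6 − 160.4) / (6 × 3.249) = 17.2000 / 19.4940 = 0.8823

0.882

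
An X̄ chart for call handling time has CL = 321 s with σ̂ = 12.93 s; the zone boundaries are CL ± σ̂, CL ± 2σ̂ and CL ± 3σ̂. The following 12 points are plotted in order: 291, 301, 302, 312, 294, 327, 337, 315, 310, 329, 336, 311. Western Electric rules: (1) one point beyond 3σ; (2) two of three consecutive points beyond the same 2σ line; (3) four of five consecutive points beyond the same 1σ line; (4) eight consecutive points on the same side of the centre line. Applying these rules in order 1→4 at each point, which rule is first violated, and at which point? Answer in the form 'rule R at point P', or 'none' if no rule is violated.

rule 3 at point 5

Zone of each point (C = within 1σ̂, B = 1σ̂–2σ̂, A = 2σ̂–3σ̂, * = beyond 3σ̂; sign = side of CL): 1:-A, 2:-B, 3:-B, 4:-C, 5:-A, 6:+C, 7:+B, 8:-C, 9:-C, 10:+C, 11:+B, 12:-C
Rule 3 (four of five consecutive points beyond the same 1σ limit) is satisfied at point 5.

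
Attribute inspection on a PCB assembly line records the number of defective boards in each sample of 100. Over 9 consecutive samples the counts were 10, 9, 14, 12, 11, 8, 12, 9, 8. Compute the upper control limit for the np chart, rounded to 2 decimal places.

19.47

p̄ = Σdᵢ / (k·n) = 93 / (9 × 100) = 0.10333
UCL = np̄ + 3·√(np̄(1−p̄)) = 10.3333 + 3 × √(10.3333×0.89667) = 10.3333 + 3 × 3.0439 = 19.4651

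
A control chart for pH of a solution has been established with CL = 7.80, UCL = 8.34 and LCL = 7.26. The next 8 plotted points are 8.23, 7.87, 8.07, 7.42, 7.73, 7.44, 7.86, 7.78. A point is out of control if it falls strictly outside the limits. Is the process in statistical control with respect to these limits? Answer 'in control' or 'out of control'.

in control

All 8 points lie within [7.26, 8.34].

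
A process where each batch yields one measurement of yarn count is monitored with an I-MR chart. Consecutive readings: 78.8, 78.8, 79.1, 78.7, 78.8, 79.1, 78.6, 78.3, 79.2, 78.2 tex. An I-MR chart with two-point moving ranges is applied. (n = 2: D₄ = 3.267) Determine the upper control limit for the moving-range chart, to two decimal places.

Moving ranges: 0.0, 0.3, 0.4, 0.1, 0.3, 0.5, 0.3, 0.9, 1.0; M̄R̄ = 3.8000 / 9 = 0.4222
UCL_MR = D₄·M̄R̄ = 3.267 × 0.4222 = 1.3794

1.38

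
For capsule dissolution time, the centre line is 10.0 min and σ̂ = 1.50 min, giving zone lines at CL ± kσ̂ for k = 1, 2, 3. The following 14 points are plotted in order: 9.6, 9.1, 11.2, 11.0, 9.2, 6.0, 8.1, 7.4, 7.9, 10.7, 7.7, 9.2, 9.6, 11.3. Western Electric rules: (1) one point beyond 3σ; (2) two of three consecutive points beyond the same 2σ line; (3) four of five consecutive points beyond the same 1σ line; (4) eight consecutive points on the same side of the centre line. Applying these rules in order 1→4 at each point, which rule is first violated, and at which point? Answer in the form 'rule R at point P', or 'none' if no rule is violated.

Zone of each point (C = within 1σ̂, B = 1σ̂–2σ̂, A = 2σ̂–3σ̂, * = beyond 3σ̂; sign = side of CL): 1:-C, 2:-C, 3:+C, 4:+C, 5:-C, 6:-A, 7:-B, 8:-B, 9:-B, 10:+C, 11:-B, 12:-C, 13:-C, 14:+C
Rule 3 (four of five consecutive points beyond the same 1σ limit) is satisfied at point 9.

rule 3 at point 9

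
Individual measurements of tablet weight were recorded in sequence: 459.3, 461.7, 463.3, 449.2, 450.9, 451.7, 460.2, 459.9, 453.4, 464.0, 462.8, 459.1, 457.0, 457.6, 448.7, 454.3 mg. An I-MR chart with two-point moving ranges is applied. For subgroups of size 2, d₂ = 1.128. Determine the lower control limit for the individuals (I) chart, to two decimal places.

X̄ = (459.3 + 461.7 + 463.3 + 449.2 + 450.9 + 451.7 + 460.2 + 459.9 + 453.4 + 464.0 + 462.8 + 459.1 + 457.0 + 457.6 + 448.7 + 454.3) / 16 = 457.0688
Moving ranges: 2.4, 1.6, 14.1, 1.7, 0.8, 8.5, 0.3, 6.5, 10.6, 1.2, 3.7, 2.1, 0.6, 8.9, 5.6; M̄R̄ = 68.6000 / 15 = 4.5733
LCL = X̄ − 3·M̄R̄/d₂ = 457.0688 − 3 × 4.5733 / 1.128 = 444.9056

444.91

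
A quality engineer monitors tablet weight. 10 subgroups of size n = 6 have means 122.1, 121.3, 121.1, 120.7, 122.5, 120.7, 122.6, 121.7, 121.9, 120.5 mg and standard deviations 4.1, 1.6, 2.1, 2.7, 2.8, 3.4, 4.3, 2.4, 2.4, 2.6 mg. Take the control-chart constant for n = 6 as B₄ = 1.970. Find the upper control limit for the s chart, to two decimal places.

5.59

s̄ = (4.1 + 1.6 + 2.1 + 2.7 + 2.8 + 3.4 + 4.3 + 2.4 + 2.4 + 2.6) / 10 = 2.8400
UCL_s = B₄·s̄ = 1.970 × 2.8400 = 5.5948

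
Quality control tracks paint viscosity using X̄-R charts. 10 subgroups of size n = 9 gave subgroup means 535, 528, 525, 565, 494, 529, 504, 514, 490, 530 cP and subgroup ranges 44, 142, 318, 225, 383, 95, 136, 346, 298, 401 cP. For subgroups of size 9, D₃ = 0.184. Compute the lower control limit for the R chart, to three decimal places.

R̄ = (44 + 142 + 318 + 225 + 383 + 95 + 136 + 346 + 298 + 401) / 10 = 2388.0000 / 10 = 238.8000
LCL_R = D₃·R̄ = 0.184 × 238.8000 = 43.9392

43.939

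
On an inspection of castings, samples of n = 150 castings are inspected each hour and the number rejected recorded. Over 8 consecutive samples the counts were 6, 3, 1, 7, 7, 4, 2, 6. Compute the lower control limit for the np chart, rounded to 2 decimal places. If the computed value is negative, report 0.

0.00

p̄ = Σdᵢ / (k·n) = 36 / (8 × 150) = 0.03000
LCL = np̄ − 3·√(np̄(1−p̄)) = 4.5000 − 3 × 2.0893 = -1.7678 → 0 (negative, so LCL = 0)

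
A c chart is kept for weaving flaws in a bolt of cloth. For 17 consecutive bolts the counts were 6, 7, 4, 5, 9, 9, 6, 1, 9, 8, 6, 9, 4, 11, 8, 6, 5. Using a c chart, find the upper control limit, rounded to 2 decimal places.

14.38

c̄ = (6 + 7 + 4 + 5 + 9 + 9 + 6 + 1 + 9 + 8 + 6 + 9 + 4 + 11 + 8 + 6 + 5) / 17 = 113 / 17 = 6.6471
UCL = c̄ + 3√c̄ = 6.6471 + 3 × √6.6471 = 6.6471 + 3 × 2.5782 = 14.3816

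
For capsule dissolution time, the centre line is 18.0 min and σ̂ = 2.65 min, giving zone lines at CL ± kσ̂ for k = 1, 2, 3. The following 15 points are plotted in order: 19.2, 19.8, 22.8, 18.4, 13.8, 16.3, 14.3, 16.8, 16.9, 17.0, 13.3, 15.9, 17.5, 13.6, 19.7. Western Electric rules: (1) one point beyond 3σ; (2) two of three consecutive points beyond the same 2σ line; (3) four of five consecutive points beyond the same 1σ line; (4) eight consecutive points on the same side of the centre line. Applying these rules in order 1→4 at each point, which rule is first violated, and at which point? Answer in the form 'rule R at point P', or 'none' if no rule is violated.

rule 4 at point 12

Zone of each point (C = within 1σ̂, B = 1σ̂–2σ̂, A = 2σ̂–3σ̂, * = beyond 3σ̂; sign = side of CL): 1:+C, 2:+C, 3:+B, 4:+C, 5:-B, 6:-C, 7:-B, 8:-C, 9:-C, 10:-C, 11:-B, 12:-C, 13:-C, 14:-B, 15:+C
Rule 4 (eight consecutive points on the same side of the centre line) is satisfied at point 12.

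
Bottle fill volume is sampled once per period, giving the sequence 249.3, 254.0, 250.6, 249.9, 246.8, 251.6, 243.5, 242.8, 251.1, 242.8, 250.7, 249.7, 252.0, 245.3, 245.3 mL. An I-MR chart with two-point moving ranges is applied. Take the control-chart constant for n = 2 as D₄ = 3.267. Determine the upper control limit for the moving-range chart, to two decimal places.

Moving ranges: 4.7, 3.4, 0.7, 3.1, 4.8, 8.1, 0.7, 8.3, 8.3, 7.9, 1.0, 2.3, 6.7, 0.0; M̄R̄ = 60.0000 / 14 = 4.2857
UCL_MR = D₄·M̄R̄ = 3.267 × 4.2857 = 14.0014

14.00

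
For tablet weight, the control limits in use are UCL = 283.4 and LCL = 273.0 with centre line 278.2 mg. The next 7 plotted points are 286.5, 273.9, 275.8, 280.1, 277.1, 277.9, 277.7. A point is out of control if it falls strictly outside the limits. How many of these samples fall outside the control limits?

1

Compare each point to [273.0, 283.4]: sample 1 = 286.5 > UCL.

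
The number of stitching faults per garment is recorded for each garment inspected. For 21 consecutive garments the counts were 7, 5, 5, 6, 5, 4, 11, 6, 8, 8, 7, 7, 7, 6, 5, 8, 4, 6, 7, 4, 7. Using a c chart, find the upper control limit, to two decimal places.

c̄ = (7 + 5 + 5 + 6 + 5 + 4 + 11 + 6 + 8 + 8 + 7 + 7 + 7 + 6 + 5 + 8 + 4 + 6 + 7 + 4 + 7) / 21 = 133 / 21 = 6.3333
UCL = c̄ + 3√c̄ = 6.3333 + 3 × √6.3333 = 6.3333 + 3 × 2.5166 = 13.8832

13.88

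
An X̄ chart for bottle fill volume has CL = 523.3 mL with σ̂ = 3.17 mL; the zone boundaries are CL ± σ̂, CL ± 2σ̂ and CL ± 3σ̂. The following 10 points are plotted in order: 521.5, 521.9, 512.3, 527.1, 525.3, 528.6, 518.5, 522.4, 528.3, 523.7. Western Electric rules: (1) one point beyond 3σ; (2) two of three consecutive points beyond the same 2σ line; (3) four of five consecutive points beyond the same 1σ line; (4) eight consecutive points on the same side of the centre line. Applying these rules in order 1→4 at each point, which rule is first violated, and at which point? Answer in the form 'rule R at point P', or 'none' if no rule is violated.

rule 1 at point 3

Zone of each point (C = within 1σ̂, B = 1σ̂–2σ̂, A = 2σ̂–3σ̂, * = beyond 3σ̂; sign = side of CL): 1:-C, 2:-C, 3:-*, 4:+B, 5:+C, 6:+B, 7:-B, 8:-C, 9:+B, 10:+C
Rule 1 (one point beyond the 3σ limits) is satisfied at point 3.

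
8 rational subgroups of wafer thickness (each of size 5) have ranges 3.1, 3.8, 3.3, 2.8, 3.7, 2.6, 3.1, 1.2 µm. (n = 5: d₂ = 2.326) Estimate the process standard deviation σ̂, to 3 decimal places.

R̄ = (3.1 + 3.8 + 3.3 + 2.8 + 3.7 + 2.6 + 3.1 + 1.2) / 8 = 2.9500
σ̂ = R̄ / d₂ = 2.9500 / 2.326 = 1.2683

1.268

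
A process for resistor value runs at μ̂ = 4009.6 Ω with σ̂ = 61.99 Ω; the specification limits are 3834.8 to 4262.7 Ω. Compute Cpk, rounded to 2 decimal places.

0.94

Cpu = (USL − μ̂) / (3σ̂) = (4262.7 − 4009.6) / (3 × 61.99) = 1.3610; Cpl = (μ̂ − LSL) / (3σ̂) = (4009.6 − 3834.8) / (3 × 61.99) = 0.9399; Cpk = min(Cpu, Cpl) = 0.9399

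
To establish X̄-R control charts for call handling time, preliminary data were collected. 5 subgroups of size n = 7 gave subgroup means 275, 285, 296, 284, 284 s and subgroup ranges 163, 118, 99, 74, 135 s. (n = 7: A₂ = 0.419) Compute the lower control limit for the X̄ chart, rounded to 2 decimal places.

X̄̄ = (275 + 285 + 296 + 284 + 284) / 5 = 1424.0000 / 5 = 284.8000
R̄ = (163 + 118 + 99 + 74 + 135) / 5 = 589.0000 / 5 = 117.8000
LCL = X̄̄ − A₂·R̄ = 284.8000 − 0.419 × 117.8000 = 235.4418

235.44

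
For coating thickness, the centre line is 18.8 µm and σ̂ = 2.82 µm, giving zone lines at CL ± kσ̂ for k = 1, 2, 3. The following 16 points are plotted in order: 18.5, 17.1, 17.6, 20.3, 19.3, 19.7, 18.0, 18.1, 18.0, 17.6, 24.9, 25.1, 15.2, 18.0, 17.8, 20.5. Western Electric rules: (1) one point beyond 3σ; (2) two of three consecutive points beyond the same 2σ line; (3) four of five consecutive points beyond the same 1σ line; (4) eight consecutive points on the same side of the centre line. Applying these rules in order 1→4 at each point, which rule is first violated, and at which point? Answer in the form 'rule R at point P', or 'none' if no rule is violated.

rule 2 at point 12

Zone of each point (C = within 1σ̂, B = 1σ̂–2σ̂, A = 2σ̂–3σ̂, * = beyond 3σ̂; sign = side of CL): 1:-C, 2:-C, 3:-C, 4:+C, 5:+C, 6:+C, 7:-C, 8:-C, 9:-C, 10:-C, 11:+A, 12:+A, 13:-B, 14:-C, 15:-C, 16:+C
Rule 2 (two of three consecutive points beyond the same 2σ limit) is satisfied at point 12.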